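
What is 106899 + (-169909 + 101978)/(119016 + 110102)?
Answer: 24492417151/229118 ≈ 1.0690e+5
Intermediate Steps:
106899 + (-169909 + 101978)/(119016 + 110102) = 106899 - 67931/229118 = 24492417151/229118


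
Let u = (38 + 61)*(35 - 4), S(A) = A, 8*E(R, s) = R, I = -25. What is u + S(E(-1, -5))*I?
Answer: 24577/8 ≈ 3072.1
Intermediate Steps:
E(R, s) = R/8
u = 3069 (u = 99*31 = 3069)
u + S(E(-1, -5))*I = 3069 + ((⅛)*(-1))*(-25) = 3069 - ⅛*(-25) = 3069 + 25/8 = 24577/8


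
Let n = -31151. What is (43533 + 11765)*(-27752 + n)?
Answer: -3257218094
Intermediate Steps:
(43533 + 11765)*(-27752 + n) = (43533 + 11765)*(-27752 - 31151) = 55298*(-58903) = -3257218094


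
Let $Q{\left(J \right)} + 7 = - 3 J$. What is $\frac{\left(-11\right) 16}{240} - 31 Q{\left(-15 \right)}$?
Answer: $- \frac{17681}{15} \approx -1178.7$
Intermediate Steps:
$Q{\left(J \right)} = -7 - 3 J$
$\frac{\left(-11\right) 16}{240} - 31 Q{\left(-15 \right)} = \frac{\left(-11\right) 16}{240} - 31 \left(-7 - -45\right) = \left(-176\right) \frac{1}{240} - 31 \left(-7 + 45\right) = - \frac{11}{15} - 1178 = - \frac{17681}{15}$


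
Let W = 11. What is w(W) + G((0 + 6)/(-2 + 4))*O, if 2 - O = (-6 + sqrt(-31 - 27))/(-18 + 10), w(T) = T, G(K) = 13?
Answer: 109/4 + 13*I*sqrt(58)/8 ≈ 27.25 + 12.376*I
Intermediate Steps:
O = 5/4 + I*sqrt(58)/8 (O = 2 - (-6 + sqrt(-31 - 27))/(-18 + 10) = 2 - (-6 + sqrt(-58))/(-8) = 2 - (-6 + I*sqrt(58))*(-1)/8 = 2 - (3/4 - I*sqrt(58)/8) = 2 + (-3/4 + I*sqrt(58)/8) = 5/4 + I*sqrt(58)/8 ≈ 1.25 + 0.95197*I)
w(W) + G((0 + 6)/(-2 + 4))*O = 11 + 13*(5/4 + I*sqrt(58)/8) = 11 + (65/4 + 13*I*sqrt(58)/8) = 109/4 + 13*I*sqrt(58)/8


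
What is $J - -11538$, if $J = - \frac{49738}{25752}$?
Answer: $\frac{148538419}{12876} \approx 11536.0$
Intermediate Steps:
$J = - \frac{24869}{12876}$ ($J = \left(-49738\right) \frac{1}{25752} = - \frac{24869}{12876} \approx -1.9314$)
$J - -11538 = - \frac{24869}{12876} - -11538 = - \frac{24869}{12876} + 11538 = \frac{148538419}{12876}$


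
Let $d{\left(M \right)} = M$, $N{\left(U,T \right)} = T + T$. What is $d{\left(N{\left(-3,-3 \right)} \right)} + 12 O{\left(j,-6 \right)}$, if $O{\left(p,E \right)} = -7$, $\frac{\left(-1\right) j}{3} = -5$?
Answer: $-90$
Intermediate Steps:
$N{\left(U,T \right)} = 2 T$
$j = 15$ ($j = \left(-3\right) \left(-5\right) = 15$)
$d{\left(N{\left(-3,-3 \right)} \right)} + 12 O{\left(j,-6 \right)} = 2 \left(-3\right) + 12 \left(-7\right) = -6 - 84 = -90$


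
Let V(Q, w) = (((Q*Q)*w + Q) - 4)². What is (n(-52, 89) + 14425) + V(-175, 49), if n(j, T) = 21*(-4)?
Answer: 2251338213257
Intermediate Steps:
V(Q, w) = (-4 + Q + w*Q²)² (V(Q, w) = ((Q²*w + Q) - 4)² = ((w*Q² + Q) - 4)² = ((Q + w*Q²) - 4)² = (-4 + Q + w*Q²)²)
n(j, T) = -84
(n(-52, 89) + 14425) + V(-175, 49) = (-84 + 14425) + (-4 - 175 + 49*(-175)²)² = 14341 + (-4 - 175 + 49*30625)² = 14341 + (-4 - 175 + 1500625)² = 14341 + 1500446² = 14341 + 2251338198916 = 2251338213257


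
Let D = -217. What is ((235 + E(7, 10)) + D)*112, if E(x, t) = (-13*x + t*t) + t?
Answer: 4144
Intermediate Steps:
E(x, t) = t + t**2 - 13*x (E(x, t) = (-13*x + t**2) + t = (t**2 - 13*x) + t = t + t**2 - 13*x)
((235 + E(7, 10)) + D)*112 = ((235 + (10 + 10**2 - 13*7)) - 217)*112 = ((235 + (10 + 100 - 91)) - 217)*112 = ((235 + 19) - 217)*112 = (254 - 217)*112 = 37*112 = 4144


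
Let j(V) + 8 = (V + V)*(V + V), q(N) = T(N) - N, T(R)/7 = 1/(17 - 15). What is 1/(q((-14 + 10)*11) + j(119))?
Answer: 2/113367 ≈ 1.7642e-5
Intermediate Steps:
T(R) = 7/2 (T(R) = 7/(17 - 15) = 7/2)
q(N) = 7/2 - N
j(V) = -8 + 4*V**2 (j(V) = -8 + (V + V)*(V + V) = -8 + (2*V)*(2*V) = -8 + 4*V**2)
1/(q((-14 + 10)*11) + j(119)) = 1/((7/2 - (-14 + 10)*11) + (-8 + 4*119**2)) = 1/((7/2 - (-4)*11) + (-8 + 4*14161)) = 1/((7/2 - 1*(-44)) + (-8 + 56644)) = 1/((7/2 + 44) + 56636) = 1/(95/2 + 56636) = 1/(113367/2) = 2/113367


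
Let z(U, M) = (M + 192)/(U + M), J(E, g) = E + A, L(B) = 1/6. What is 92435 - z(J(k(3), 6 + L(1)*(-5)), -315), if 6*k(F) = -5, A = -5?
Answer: 177936637/1925 ≈ 92435.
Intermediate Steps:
L(B) = ⅙
k(F) = -⅚ (k(F) = (⅙)*(-5) = -⅚)
J(E, g) = -5 + E (J(E, g) = E - 5 = -5 + E)
z(U, M) = (192 + M)/(M + U)
92435 - z(J(k(3), 6 + L(1)*(-5)), -315) = 92435 - (192 - 315)/(-315 + (-5 - ⅚)) = 92435 - (-123)/(-315 - 35/6) = 92435 - (-123)/(-1925/6) = 92435 - (-6)*(-123)/1925 = 92435 - 1*738/1925 = 92435 - 738/1925 = 177936637/1925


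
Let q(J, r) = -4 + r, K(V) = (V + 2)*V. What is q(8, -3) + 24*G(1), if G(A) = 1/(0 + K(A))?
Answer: 1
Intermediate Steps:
K(V) = V*(2 + V) (K(V) = (2 + V)*V = V*(2 + V))
G(A) = 1/(A*(2 + A)) (G(A) = 1/(0 + A*(2 + A)) = 1/(A*(2 + A)))
q(8, -3) + 24*G(1) = (-4 - 3) + 24*(1/(1*(2 + 1))) = -7 + 24*(1/3) = -7 + 24*(1*(⅓)) = -7 + 24*(⅓) = -7 + 8 = 1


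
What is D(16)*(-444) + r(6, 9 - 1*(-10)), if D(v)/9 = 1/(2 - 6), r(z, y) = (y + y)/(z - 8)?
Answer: 980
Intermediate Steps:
r(z, y) = 2*y/(-8 + z) (r(z, y) = (2*y)/(-8 + z) = 2*y/(-8 + z))
D(v) = -9/4 (D(v) = 9/(2 - 6) = 9/(-4) = 9*(-¼) = -9/4)
D(16)*(-444) + r(6, 9 - 1*(-10)) = -9/4*(-444) + 2*(9 - 1*(-10))/(-8 + 6) = 999 + 2*(9 + 10)/(-2) = 999 + 2*19*(-½) = 999 - 19 = 980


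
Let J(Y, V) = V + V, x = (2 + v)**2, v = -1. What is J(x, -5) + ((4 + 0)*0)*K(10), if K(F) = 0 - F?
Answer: -10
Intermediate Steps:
x = 1 (x = (2 - 1)**2 = 1**2 = 1)
K(F) = -F
J(Y, V) = 2*V
J(x, -5) + ((4 + 0)*0)*K(10) = 2*(-5) + ((4 + 0)*0)*(-1*10) = -10 + (4*0)*(-10) = -10 + 0*(-10) = -10 + 0 = -10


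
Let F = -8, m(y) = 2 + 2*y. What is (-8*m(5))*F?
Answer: 768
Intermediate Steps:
(-8*m(5))*F = -8*(2 + 2*5)*(-8) = -8*(2 + 10)*(-8) = -8*12*(-8) = -96*(-8) = 768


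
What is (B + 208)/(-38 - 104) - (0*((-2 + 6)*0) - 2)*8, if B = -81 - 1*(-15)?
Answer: 15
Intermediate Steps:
B = -66 (B = -81 + 15 = -66)
(B + 208)/(-38 - 104) - (0*((-2 + 6)*0) - 2)*8 = (-66 + 208)/(-38 - 104) - (0*((-2 + 6)*0) - 2)*8 = 142/(-142) - (0*(4*0) - 2)*8 = 142*(-1/142) - (0*0 - 2)*8 = -1 - (0 - 2)*8 = -1 - (-2)*8 = -1 - 1*(-16) = -1 + 16 = 15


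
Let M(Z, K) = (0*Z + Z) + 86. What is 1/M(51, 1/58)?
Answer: 1/137 ≈ 0.0072993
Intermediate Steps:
M(Z, K) = 86 + Z (M(Z, K) = (0 + Z) + 86 = Z + 86 = 86 + Z)
1/M(51, 1/58) = 1/(86 + 51) = 1/137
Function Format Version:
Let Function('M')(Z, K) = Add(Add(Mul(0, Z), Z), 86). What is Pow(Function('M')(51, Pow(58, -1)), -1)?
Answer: Rational(1, 137) ≈ 0.0072993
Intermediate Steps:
Function('M')(Z, K) = Add(86, Z) (Function('M')(Z, K) = Add(Add(0, Z), 86) = Add(Z, 86) = Add(86, Z))
Pow(Function('M')(51, Pow(58, -1)), -1) = Pow(Add(86, 51), -1) = Pow(137, -1) = Rational(1, 137)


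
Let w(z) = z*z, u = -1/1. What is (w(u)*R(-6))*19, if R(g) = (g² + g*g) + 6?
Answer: 1482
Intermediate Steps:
u = -1 (u = -1*1 = -1)
R(g) = 6 + 2*g² (R(g) = (g² + g²) + 6 = 2*g² + 6 = 6 + 2*g²)
w(z) = z²
(w(u)*R(-6))*19 = ((-1)²*(6 + 2*(-6)²))*19 = (1*(6 + 2*36))*19 = (1*(6 + 72))*19 = (1*78)*19 = 78*19 = 1482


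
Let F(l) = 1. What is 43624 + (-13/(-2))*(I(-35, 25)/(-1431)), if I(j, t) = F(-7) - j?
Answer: 6936190/159 ≈ 43624.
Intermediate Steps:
I(j, t) = 1 - j
43624 + (-13/(-2))*(I(-35, 25)/(-1431)) = 43624 + (-13/(-2))*((1 - 1*(-35))/(-1431)) = 43624 + (-13*(-½))*((1 + 35)*(-1/1431)) = 43624 + 13*(36*(-1/1431))/2 = 43624 + (13/2)*(-4/159) = 43624 - 26/159 = 6936190/159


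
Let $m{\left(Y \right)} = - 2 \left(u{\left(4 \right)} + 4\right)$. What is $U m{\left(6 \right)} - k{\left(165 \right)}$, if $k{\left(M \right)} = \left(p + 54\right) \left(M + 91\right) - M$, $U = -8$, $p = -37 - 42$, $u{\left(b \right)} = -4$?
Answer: $6565$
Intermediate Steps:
$p = -79$
$k{\left(M \right)} = -2275 - 26 M$ ($k{\left(M \right)} = \left(-79 + 54\right) \left(M + 91\right) - M = - 25 \left(91 + M\right) - M = \left(-2275 - 25 M\right) - M = -2275 - 26 M$)
$m{\left(Y \right)} = 0$ ($m{\left(Y \right)} = - 2 \left(-4 + 4\right) = \left(-2\right) 0 = 0$)
$U m{\left(6 \right)} - k{\left(165 \right)} = \left(-8\right) 0 - \left(-2275 - 4290\right) = 0 - \left(-2275 - 4290\right) = 0 - -6565 = 0 + 6565 = 6565$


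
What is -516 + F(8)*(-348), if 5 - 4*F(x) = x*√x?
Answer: -951 + 1392*√2 ≈ 1017.6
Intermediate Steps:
F(x) = 5/4 - x^(3/2)/4 (F(x) = 5/4 - x*√x/4 = 5/4 - x^(3/2)/4)
-516 + F(8)*(-348) = -516 + (5/4 - 4*√2)*(-348) = -516 + (-435 + 1392*√2) = -951 + 1392*√2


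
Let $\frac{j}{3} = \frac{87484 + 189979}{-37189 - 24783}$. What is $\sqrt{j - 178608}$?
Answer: $\frac{3 i \sqrt{19055576385105}}{30986} \approx 422.64 i$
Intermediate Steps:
$j = - \frac{832389}{61972}$ ($j = 3 \frac{87484 + 189979}{-37189 - 24783} = 3 \frac{277463}{-61972} = 3 \cdot 277463 \left(- \frac{1}{61972}\right) = 3 \left(- \frac{277463}{61972}\right) = - \frac{832389}{61972} \approx -13.432$)
$\sqrt{j - 178608} = \sqrt{- \frac{832389}{61972} - 178608} = \sqrt{- \frac{11069527365}{61972}} = \frac{3 i \sqrt{19055576385105}}{30986}$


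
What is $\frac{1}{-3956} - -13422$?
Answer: $\frac{53097431}{3956} \approx 13422.0$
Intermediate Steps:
$\frac{1}{-3956} - -13422 = - \frac{1}{3956} + 13422 = \frac{53097431}{3956}$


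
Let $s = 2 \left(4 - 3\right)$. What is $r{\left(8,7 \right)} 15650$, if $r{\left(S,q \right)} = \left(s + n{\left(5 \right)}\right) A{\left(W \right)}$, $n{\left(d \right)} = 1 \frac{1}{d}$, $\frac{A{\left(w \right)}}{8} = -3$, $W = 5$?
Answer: $-826320$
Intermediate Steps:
$A{\left(w \right)} = -24$ ($A{\left(w \right)} = 8 \left(-3\right) = -24$)
$s = 2$ ($s = 2 \cdot 1 = 2$)
$n{\left(d \right)} = \frac{1}{d}$
$r{\left(S,q \right)} = - \frac{264}{5}$ ($r{\left(S,q \right)} = \left(2 + \frac{1}{5}\right) \left(-24\right) = \frac{11}{5} \left(-24\right) = - \frac{264}{5}$)
$r{\left(8,7 \right)} 15650 = \left(- \frac{264}{5}\right) 15650 = -826320$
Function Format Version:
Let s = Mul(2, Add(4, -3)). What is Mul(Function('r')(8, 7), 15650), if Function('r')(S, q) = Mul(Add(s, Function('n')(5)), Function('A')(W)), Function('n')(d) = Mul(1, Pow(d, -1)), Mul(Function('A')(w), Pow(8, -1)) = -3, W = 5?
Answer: -826320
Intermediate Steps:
Function('A')(w) = -24 (Function('A')(w) = Mul(8, -3) = -24)
s = 2 (s = Mul(2, 1) = 2)
Function('n')(d) = Pow(d, -1)
Function('r')(S, q) = Rational(-264, 5) (Function('r')(S, q) = Mul(Add(2, Pow(5, -1)), -24) = Mul(Add(2, Rational(1, 5)), -24) = Mul(Rational(11, 5), -24) = Rational(-264, 5))
Mul(Function('r')(8, 7), 15650) = Mul(Rational(-264, 5), 15650) = -826320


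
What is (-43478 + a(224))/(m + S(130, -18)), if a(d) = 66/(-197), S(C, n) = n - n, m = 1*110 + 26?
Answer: -1070654/3349 ≈ -319.69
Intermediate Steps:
m = 136 (m = 110 + 26 = 136)
S(C, n) = 0
a(d) = -66/197 (a(d) = 66*(-1/197) = -66/197)
(-43478 + a(224))/(m + S(130, -18)) = (-43478 - 66/197)/(136 + 0) = -8565232/197/136 = -8565232/197*1/136 = -1070654/3349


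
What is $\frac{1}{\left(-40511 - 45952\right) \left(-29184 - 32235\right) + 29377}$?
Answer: $\frac{1}{5310500374} \approx 1.8831 \cdot 10^{-10}$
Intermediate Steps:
$\frac{1}{\left(-40511 - 45952\right) \left(-29184 - 32235\right) + 29377} = \frac{1}{\left(-86463\right) \left(-61419\right) + 29377} = \frac{1}{5310470997 + 29377} = \frac{1}{5310500374}$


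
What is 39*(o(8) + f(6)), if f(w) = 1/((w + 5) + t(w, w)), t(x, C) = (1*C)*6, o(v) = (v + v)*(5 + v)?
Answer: 381303/47 ≈ 8112.8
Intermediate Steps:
o(v) = 2*v*(5 + v) (o(v) = (2*v)*(5 + v) = 2*v*(5 + v))
t(x, C) = 6*C (t(x, C) = C*6 = 6*C)
f(w) = 1/(5 + 7*w) (f(w) = 1/((w + 5) + 6*w) = 1/((5 + w) + 6*w) = 1/(5 + 7*w))
39*(o(8) + f(6)) = 39*(2*8*(5 + 8) + 1/(5 + 7*6)) = 39*(2*8*13 + 1/(5 + 42)) = 39*(208 + 1/47) = 39*(9777/47) = 381303/47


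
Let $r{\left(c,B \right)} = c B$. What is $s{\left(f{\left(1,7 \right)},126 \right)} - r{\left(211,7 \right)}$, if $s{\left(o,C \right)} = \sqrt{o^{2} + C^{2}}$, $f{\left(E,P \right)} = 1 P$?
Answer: $-1477 + 35 \sqrt{13} \approx -1350.8$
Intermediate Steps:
$r{\left(c,B \right)} = B c$
$f{\left(E,P \right)} = P$
$s{\left(o,C \right)} = \sqrt{C^{2} + o^{2}}$
$s{\left(f{\left(1,7 \right)},126 \right)} - r{\left(211,7 \right)} = \sqrt{126^{2} + 7^{2}} - 7 \cdot 211 = \sqrt{15876 + 49} - 1477 = \sqrt{15925} - 1477 = 35 \sqrt{13} - 1477 = -1477 + 35 \sqrt{13}$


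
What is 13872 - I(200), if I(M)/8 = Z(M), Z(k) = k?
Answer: 12272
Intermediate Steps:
I(M) = 8*M
13872 - I(200) = 13872 - 8*200 = 13872 - 1*1600 = 13872 - 1600 = 12272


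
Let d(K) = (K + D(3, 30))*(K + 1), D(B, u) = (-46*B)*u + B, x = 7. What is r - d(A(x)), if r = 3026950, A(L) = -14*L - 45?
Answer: 2419190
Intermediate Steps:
A(L) = -45 - 14*L
D(B, u) = B - 46*B*u (D(B, u) = -46*B*u + B = B - 46*B*u)
d(K) = (1 + K)*(-4137 + K) (d(K) = (K + 3*(1 - 46*30))*(K + 1) = (K + 3*(1 - 1380))*(1 + K) = (K + 3*(-1379))*(1 + K) = (K - 4137)*(1 + K) = (-4137 + K)*(1 + K) = (1 + K)*(-4137 + K))
r - d(A(x)) = 3026950 - (-4137 + (-45 - 14*7)² - 4136*(-45 - 14*7)) = 3026950 - (-4137 + (-45 - 98)² - 4136*(-45 - 98)) = 3026950 - (-4137 + (-143)² - 4136*(-143)) = 3026950 - (-4137 + 20449 + 591448) = 3026950 - 1*607760 = 3026950 - 607760 = 2419190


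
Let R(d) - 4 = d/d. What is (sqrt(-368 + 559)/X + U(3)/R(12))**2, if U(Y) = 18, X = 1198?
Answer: 465010871/35880100 + 18*sqrt(191)/2995 ≈ 13.043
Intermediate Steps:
R(d) = 5 (R(d) = 4 + d/d = 4 + 1 = 5)
(sqrt(-368 + 559)/X + U(3)/R(12))**2 = (sqrt(-368 + 559)/1198 + 18/5)**2 = (sqrt(191)*(1/1198) + 18*(1/5))**2 = (sqrt(191)/1198 + 18/5)**2 = (18/5 + sqrt(191)/1198)**2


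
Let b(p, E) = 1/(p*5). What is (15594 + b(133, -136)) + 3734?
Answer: 12853121/665 ≈ 19328.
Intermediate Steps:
b(p, E) = 1/(5*p)
(15594 + b(133, -136)) + 3734 = (15594 + (1/5)/133) + 3734 = (15594 + (1/5)*(1/133)) + 3734 = (15594 + 1/665) + 3734 = 10370011/665 + 3734 = 12853121/665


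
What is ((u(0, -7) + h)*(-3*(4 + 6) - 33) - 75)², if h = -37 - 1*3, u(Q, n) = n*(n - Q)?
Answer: 412164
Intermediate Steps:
h = -40 (h = -37 - 3 = -40)
((u(0, -7) + h)*(-3*(4 + 6) - 33) - 75)² = ((-7*(-7 - 1*0) - 40)*(-3*(4 + 6) - 33) - 75)² = ((-7*(-7 + 0) - 40)*(-3*10 - 33) - 75)² = ((-7*(-7) - 40)*(-30 - 33) - 75)² = ((49 - 40)*(-63) - 75)² = (9*(-63) - 75)² = (-567 - 75)² = (-642)² = 412164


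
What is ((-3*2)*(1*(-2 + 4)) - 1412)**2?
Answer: 2027776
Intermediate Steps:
((-3*2)*(1*(-2 + 4)) - 1412)**2 = (-6*2 - 1412)**2 = (-12 - 1412)**2 = (-1424)**2 = 2027776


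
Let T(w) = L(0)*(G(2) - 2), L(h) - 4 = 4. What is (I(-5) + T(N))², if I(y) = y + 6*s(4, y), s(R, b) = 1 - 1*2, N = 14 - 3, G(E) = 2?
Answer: 121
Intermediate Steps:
N = 11
L(h) = 8 (L(h) = 4 + 4 = 8)
s(R, b) = -1 (s(R, b) = 1 - 2 = -1)
I(y) = -6 + y (I(y) = y + 6*(-1) = y - 6 = -6 + y)
T(w) = 0 (T(w) = 8*(2 - 2) = 8*0 = 0)
(I(-5) + T(N))² = ((-6 - 5) + 0)² = (-11 + 0)² = (-11)² = 121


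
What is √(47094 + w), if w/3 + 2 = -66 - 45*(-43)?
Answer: 3*√5855 ≈ 229.55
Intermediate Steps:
w = 5601 (w = -6 + 3*(-66 - 45*(-43)) = -6 + 3*(-66 + 1935) = -6 + 3*1869 = -6 + 5607 = 5601)
√(47094 + w) = √(47094 + 5601) = √52695 = 3*√5855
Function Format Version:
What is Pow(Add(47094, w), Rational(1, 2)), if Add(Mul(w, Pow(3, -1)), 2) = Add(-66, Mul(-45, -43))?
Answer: Mul(3, Pow(5855, Rational(1, 2))) ≈ 229.55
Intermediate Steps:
w = 5601 (w = Add(-6, Mul(3, Add(-66, Mul(-45, -43)))) = Add(-6, Mul(3, Add(-66, 1935))) = Add(-6, Mul(3, 1869)) = Add(-6, 5607) = 5601)
Pow(Add(47094, w), Rational(1, 2)) = Pow(Add(47094, 5601), Rational(1, 2)) = Pow(52695, Rational(1, 2)) = Mul(3, Pow(5855, Rational(1, 2)))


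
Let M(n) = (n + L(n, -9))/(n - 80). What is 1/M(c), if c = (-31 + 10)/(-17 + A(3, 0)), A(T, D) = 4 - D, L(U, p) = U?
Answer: -1019/42 ≈ -24.262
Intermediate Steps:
c = 21/13 (c = (-31 + 10)/(-17 + (4 - 1*0)) = -21/(-17 + (4 + 0)) = -21/(-17 + 4) = -21/(-13) = -21*(-1/13) = 21/13 ≈ 1.6154)
M(n) = 2*n/(-80 + n) (M(n) = (n + n)/(n - 80) = (2*n)/(-80 + n) = 2*n/(-80 + n))
1/M(c) = 1/(2*(21/13)/(-80 + 21/13)) = 1/(2*(21/13)/(-1019/13)) = 1/(2*(21/13)*(-13/1019)) = 1/(-42/1019) = -1019/42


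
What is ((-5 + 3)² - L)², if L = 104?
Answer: 10000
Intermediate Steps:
((-5 + 3)² - L)² = ((-5 + 3)² - 1*104)² = ((-2)² - 104)² = (4 - 104)² = (-100)² = 10000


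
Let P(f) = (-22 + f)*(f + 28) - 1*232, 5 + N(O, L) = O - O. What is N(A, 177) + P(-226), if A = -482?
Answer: 48867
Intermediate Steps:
N(O, L) = -5 (N(O, L) = -5 + (O - O) = -5 + 0 = -5)
P(f) = -232 + (-22 + f)*(28 + f) (P(f) = (-22 + f)*(28 + f) - 232 = -232 + (-22 + f)*(28 + f))
N(A, 177) + P(-226) = -5 + (-848 + (-226)**2 + 6*(-226)) = -5 + (-848 + 51076 - 1356) = -5 + 48872 = 48867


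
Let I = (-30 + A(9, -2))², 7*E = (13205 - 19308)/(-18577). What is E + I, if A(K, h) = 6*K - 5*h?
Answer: 150331187/130039 ≈ 1156.0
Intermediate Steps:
A(K, h) = -5*h + 6*K
E = 6103/130039 (E = ((13205 - 19308)/(-18577))/7 = (-6103*(-1/18577))/7 = (⅐)*(6103/18577) = 6103/130039 ≈ 0.046932)
I = 1156 (I = (-30 + (-5*(-2) + 6*9))² = (-30 + (10 + 54))² = (-30 + 64)² = 34² = 1156)
E + I = 6103/130039 + 1156 = 150331187/130039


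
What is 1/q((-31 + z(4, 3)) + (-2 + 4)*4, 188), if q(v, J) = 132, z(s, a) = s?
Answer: 1/132 ≈ 0.0075758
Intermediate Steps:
1/q((-31 + z(4, 3)) + (-2 + 4)*4, 188) = 1/132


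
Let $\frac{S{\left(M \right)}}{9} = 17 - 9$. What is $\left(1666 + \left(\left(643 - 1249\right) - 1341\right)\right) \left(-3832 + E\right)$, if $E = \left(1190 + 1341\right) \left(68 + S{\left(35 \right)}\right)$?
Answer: $-98492748$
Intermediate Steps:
$S{\left(M \right)} = 72$ ($S{\left(M \right)} = 9 \left(17 - 9\right) = 9 \cdot 8 = 72$)
$E = 354340$ ($E = \left(1190 + 1341\right) \left(68 + 72\right) = 2531 \cdot 140 = 354340$)
$\left(1666 + \left(\left(643 - 1249\right) - 1341\right)\right) \left(-3832 + E\right) = \left(1666 + \left(\left(643 - 1249\right) - 1341\right)\right) \left(-3832 + 354340\right) = \left(1666 - 1947\right) 350508 = \left(-281\right) 350508 = -98492748$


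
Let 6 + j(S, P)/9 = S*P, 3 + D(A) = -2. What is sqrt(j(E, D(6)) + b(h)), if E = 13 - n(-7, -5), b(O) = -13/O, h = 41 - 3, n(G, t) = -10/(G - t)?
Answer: I*sqrt(598310)/38 ≈ 20.355*I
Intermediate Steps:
D(A) = -5 (D(A) = -3 - 2 = -5)
h = 38
E = 8 (E = 13 - 10/(-5 - 1*(-7)) = 13 - 10/(-5 + 7) = 13 - 10/2 = 13 - 1*5 = 13 - 5 = 8)
j(S, P) = -54 + 9*P*S (j(S, P) = -54 + 9*(S*P) = -54 + 9*(P*S) = -54 + 9*P*S)
sqrt(j(E, D(6)) + b(h)) = sqrt((-54 + 9*(-5)*8) - 13/38) = sqrt((-54 - 360) - 13*1/38) = sqrt(-414 - 13/38) = sqrt(-15745/38) = I*sqrt(598310)/38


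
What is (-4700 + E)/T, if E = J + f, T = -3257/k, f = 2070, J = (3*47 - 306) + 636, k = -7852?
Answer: -16952468/3257 ≈ -5204.9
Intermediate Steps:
J = 471 (J = (141 - 306) + 636 = -165 + 636 = 471)
T = 3257/7852 (T = -3257/(-7852) = -3257*(-1)/7852 = -1*(-3257/7852) = 3257/7852 ≈ 0.41480)
E = 2541 (E = 471 + 2070 = 2541)
(-4700 + E)/T = (-4700 + 2541)/(3257/7852) = -2159*7852/3257 = -16952468/3257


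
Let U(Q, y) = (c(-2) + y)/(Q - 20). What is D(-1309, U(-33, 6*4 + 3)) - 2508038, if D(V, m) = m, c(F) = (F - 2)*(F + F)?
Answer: -132926057/53 ≈ -2.5080e+6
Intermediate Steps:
c(F) = 2*F*(-2 + F) (c(F) = (-2 + F)*(2*F) = 2*F*(-2 + F))
U(Q, y) = (16 + y)/(-20 + Q) (U(Q, y) = (2*(-2)*(-2 - 2) + y)/(Q - 20) = (2*(-2)*(-4) + y)/(-20 + Q) = (16 + y)/(-20 + Q))
D(-1309, U(-33, 6*4 + 3)) - 2508038 = (16 + (6*4 + 3))/(-20 - 33) - 2508038 = (16 + (24 + 3))/(-53) - 2508038 = -(16 + 27)/53 - 2508038 = -1/53*43 - 2508038 = -43/53 - 2508038 = -132926057/53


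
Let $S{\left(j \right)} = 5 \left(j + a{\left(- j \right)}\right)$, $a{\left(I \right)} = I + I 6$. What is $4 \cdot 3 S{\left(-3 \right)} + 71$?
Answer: $1151$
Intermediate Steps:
$a{\left(I \right)} = 7 I$ ($a{\left(I \right)} = I + 6 I = 7 I$)
$S{\left(j \right)} = - 30 j$ ($S{\left(j \right)} = 5 \left(j + 7 \left(- j\right)\right) = 5 \left(j - 7 j\right) = 5 \left(- 6 j\right) = - 30 j$)
$4 \cdot 3 S{\left(-3 \right)} + 71 = 4 \cdot 3 \left(\left(-30\right) \left(-3\right)\right) + 71 = 12 \cdot 90 + 71 = 1080 + 71 = 1151$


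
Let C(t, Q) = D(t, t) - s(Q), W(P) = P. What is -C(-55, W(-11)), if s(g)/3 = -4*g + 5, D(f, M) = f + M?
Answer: 257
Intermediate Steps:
D(f, M) = M + f
s(g) = 15 - 12*g (s(g) = 3*(-4*g + 5) = 3*(5 - 4*g) = 15 - 12*g)
C(t, Q) = -15 + 2*t + 12*Q (C(t, Q) = (t + t) - (15 - 12*Q) = 2*t + (-15 + 12*Q) = -15 + 2*t + 12*Q)
-C(-55, W(-11)) = -(-15 + 2*(-55) + 12*(-11)) = -(-15 - 110 - 132) = -1*(-257) = 257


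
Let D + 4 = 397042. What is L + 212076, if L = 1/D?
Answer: 84202230889/397038 ≈ 2.1208e+5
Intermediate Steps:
D = 397038 (D = -4 + 397042 = 397038)
L = 1/397038 ≈ 2.5186e-6
L + 212076 = 1/397038 + 212076 = 84202230889/397038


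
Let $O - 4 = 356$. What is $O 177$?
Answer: $63720$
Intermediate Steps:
$O = 360$ ($O = 4 + 356 = 360$)
$O 177 = 360 \cdot 177 = 63720$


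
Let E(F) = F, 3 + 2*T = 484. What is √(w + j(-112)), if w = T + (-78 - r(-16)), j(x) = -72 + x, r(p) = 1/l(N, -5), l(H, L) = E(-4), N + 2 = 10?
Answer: I*√85/2 ≈ 4.6098*I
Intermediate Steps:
T = 481/2 (T = -3/2 + (½)*484 = -3/2 + 242 = 481/2 ≈ 240.50)
N = 8 (N = -2 + 10 = 8)
l(H, L) = -4
r(p) = -¼ (r(p) = 1/(-4) = -¼)
w = 651/4 (w = 481/2 + (-78 - 1*(-¼)) = 481/2 + (-78 + ¼) = 481/2 - 311/4 = 651/4 ≈ 162.75)
√(w + j(-112)) = √(651/4 + (-72 - 112)) = √(651/4 - 184) = √(-85/4) = I*√85/2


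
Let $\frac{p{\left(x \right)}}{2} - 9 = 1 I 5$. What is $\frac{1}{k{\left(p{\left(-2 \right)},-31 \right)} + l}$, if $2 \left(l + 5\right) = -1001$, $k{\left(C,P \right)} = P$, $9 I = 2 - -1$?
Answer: $- \frac{2}{1073} \approx -0.0018639$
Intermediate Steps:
$I = \frac{1}{3}$ ($I = \frac{2 - -1}{9} = \frac{2 + 1}{9} = \frac{1}{9} \cdot 3 = \frac{1}{3} \approx 0.33333$)
$p{\left(x \right)} = \frac{64}{3}$ ($p{\left(x \right)} = 18 + 2 \cdot 1 \cdot \frac{1}{3} \cdot 5 = 18 + 2 \cdot \frac{1}{3} \cdot 5 = 18 + 2 \cdot \frac{5}{3} = 18 + \frac{10}{3} = \frac{64}{3}$)
$l = - \frac{1011}{2}$ ($l = -5 + \frac{1}{2} \left(-1001\right) = -5 - \frac{1001}{2} = - \frac{1011}{2} \approx -505.5$)
$\frac{1}{k{\left(p{\left(-2 \right)},-31 \right)} + l} = \frac{1}{-31 - \frac{1011}{2}} = \frac{1}{- \frac{1073}{2}} = - \frac{2}{1073}$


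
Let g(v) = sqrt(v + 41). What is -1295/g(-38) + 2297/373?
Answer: 2297/373 - 1295*sqrt(3)/3 ≈ -741.51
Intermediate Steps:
g(v) = sqrt(41 + v)
-1295/g(-38) + 2297/373 = -1295/sqrt(41 - 38) + 2297/373 = -1295*sqrt(3)/3 + 2297*(1/373) = -1295*sqrt(3)/3 + 2297/373 = 2297/373 - 1295*sqrt(3)/3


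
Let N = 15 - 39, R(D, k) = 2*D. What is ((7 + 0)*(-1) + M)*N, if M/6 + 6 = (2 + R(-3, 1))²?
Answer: -1272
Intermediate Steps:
M = 60 (M = -36 + 6*(2 + 2*(-3))² = -36 + 6*(2 - 6)² = -36 + 6*(-4)² = -36 + 6*16 = -36 + 96 = 60)
N = -24
((7 + 0)*(-1) + M)*N = ((7 + 0)*(-1) + 60)*(-24) = (7*(-1) + 60)*(-24) = (-7 + 60)*(-24) = 53*(-24) = -1272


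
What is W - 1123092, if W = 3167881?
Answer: 2044789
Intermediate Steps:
W - 1123092 = 3167881 - 1123092 = 2044789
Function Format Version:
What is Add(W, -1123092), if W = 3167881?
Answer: 2044789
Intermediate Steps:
Add(W, -1123092) = Add(3167881, -1123092) = 2044789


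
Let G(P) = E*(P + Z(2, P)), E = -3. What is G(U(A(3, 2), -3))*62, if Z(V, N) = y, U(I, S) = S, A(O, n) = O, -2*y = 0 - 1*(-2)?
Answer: 744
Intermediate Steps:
y = -1 (y = -(0 - 1*(-2))/2 = -(0 + 2)/2 = -½*2 = -1)
Z(V, N) = -1
G(P) = 3 - 3*P (G(P) = -3*(P - 1) = -3*(-1 + P) = 3 - 3*P)
G(U(A(3, 2), -3))*62 = (3 - 3*(-3))*62 = (3 + 9)*62 = 12*62 = 744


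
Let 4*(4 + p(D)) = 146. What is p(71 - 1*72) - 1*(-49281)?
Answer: 98627/2 ≈ 49314.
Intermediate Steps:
p(D) = 65/2 (p(D) = -4 + (¼)*146 = -4 + 73/2 = 65/2)
p(71 - 1*72) - 1*(-49281) = 65/2 - 1*(-49281) = 65/2 + 49281 = 98627/2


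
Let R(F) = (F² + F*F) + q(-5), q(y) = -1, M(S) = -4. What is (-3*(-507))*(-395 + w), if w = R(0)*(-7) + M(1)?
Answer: -596232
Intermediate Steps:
R(F) = -1 + 2*F² (R(F) = (F² + F*F) - 1 = (F² + F²) - 1 = 2*F² - 1 = -1 + 2*F²)
w = 3 (w = (-1 + 2*0²)*(-7) - 4 = (-1 + 2*0)*(-7) - 4 = (-1 + 0)*(-7) - 4 = -1*(-7) - 4 = 7 - 4 = 3)
(-3*(-507))*(-395 + w) = (-3*(-507))*(-395 + 3) = 1521*(-392) = -596232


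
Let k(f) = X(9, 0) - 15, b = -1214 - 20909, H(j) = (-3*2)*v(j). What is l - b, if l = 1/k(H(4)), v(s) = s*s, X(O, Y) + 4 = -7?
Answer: 575197/26 ≈ 22123.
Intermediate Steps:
X(O, Y) = -11 (X(O, Y) = -4 - 7 = -11)
v(s) = s²
H(j) = -6*j² (H(j) = (-3*2)*j² = -6*j²)
b = -22123
k(f) = -26 (k(f) = -11 - 15 = -26)
l = -1/26 (l = 1/(-26) = -1/26 ≈ -0.038462)
l - b = -1/26 - 1*(-22123) = -1/26 + 22123 = 575197/26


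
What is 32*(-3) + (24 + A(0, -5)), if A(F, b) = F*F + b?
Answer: -77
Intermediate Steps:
A(F, b) = b + F² (A(F, b) = F² + b = b + F²)
32*(-3) + (24 + A(0, -5)) = 32*(-3) + (24 + (-5 + 0²)) = -96 + (24 + (-5 + 0)) = -96 + (24 - 5) = -96 + 19 = -77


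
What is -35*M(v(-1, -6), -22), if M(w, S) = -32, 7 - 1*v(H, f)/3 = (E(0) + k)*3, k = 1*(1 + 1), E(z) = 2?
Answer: 1120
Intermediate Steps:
k = 2 (k = 1*2 = 2)
v(H, f) = -15 (v(H, f) = 21 - 3*(2 + 2)*3 = 21 - 12*3 = 21 - 3*12 = 21 - 36 = -15)
-35*M(v(-1, -6), -22) = -35*(-32) = 1120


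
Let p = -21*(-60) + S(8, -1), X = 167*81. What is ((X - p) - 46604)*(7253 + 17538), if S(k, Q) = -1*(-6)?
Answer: -851397313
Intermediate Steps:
S(k, Q) = 6
X = 13527
p = 1266 (p = -21*(-60) + 6 = 1260 + 6 = 1266)
((X - p) - 46604)*(7253 + 17538) = ((13527 - 1*1266) - 46604)*(7253 + 17538) = ((13527 - 1266) - 46604)*24791 = (12261 - 46604)*24791 = -34343*24791 = -851397313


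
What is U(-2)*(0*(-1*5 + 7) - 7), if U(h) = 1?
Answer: -7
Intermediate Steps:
U(-2)*(0*(-1*5 + 7) - 7) = 1*(0*(-1*5 + 7) - 7) = 1*(0*(-5 + 7) - 7) = 1*(0*2 - 7) = 1*(0 - 7) = 1*(-7) = -7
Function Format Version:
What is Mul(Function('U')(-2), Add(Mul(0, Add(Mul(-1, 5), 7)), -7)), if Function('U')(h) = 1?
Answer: -7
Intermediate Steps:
Mul(Function('U')(-2), Add(Mul(0, Add(Mul(-1, 5), 7)), -7)) = Mul(1, Add(Mul(0, Add(Mul(-1, 5), 7)), -7)) = Mul(1, Add(Mul(0, Add(-5, 7)), -7)) = Mul(1, Add(Mul(0, 2), -7)) = Mul(1, Add(0, -7)) = Mul(1, -7) = -7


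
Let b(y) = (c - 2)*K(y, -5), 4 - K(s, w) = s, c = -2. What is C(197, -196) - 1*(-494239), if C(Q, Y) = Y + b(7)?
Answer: 494055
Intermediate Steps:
K(s, w) = 4 - s
b(y) = -16 + 4*y (b(y) = (-2 - 2)*(4 - y) = -4*(4 - y) = -16 + 4*y)
C(Q, Y) = 12 + Y (C(Q, Y) = Y + (-16 + 4*7) = Y + (-16 + 28) = Y + 12 = 12 + Y)
C(197, -196) - 1*(-494239) = (12 - 196) - 1*(-494239) = -184 + 494239 = 494055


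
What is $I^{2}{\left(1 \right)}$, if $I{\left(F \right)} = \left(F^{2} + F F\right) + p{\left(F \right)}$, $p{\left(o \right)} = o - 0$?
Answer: $9$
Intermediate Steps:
$p{\left(o \right)} = o$ ($p{\left(o \right)} = o + 0 = o$)
$I{\left(F \right)} = F + 2 F^{2}$ ($I{\left(F \right)} = \left(F^{2} + F F\right) + F = \left(F^{2} + F^{2}\right) + F = 2 F^{2} + F = F + 2 F^{2}$)
$I^{2}{\left(1 \right)} = \left(1 \left(1 + 2 \cdot 1\right)\right)^{2} = \left(1 \left(1 + 2\right)\right)^{2} = \left(1 \cdot 3\right)^{2} = 3^{2} = 9$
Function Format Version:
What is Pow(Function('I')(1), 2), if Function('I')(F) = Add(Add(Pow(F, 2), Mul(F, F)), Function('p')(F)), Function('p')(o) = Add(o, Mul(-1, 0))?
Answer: 9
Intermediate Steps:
Function('p')(o) = o (Function('p')(o) = Add(o, 0) = o)
Function('I')(F) = Add(F, Mul(2, Pow(F, 2))) (Function('I')(F) = Add(Add(Pow(F, 2), Mul(F, F)), F) = Add(Add(Pow(F, 2), Pow(F, 2)), F) = Add(Mul(2, Pow(F, 2)), F) = Add(F, Mul(2, Pow(F, 2))))
Pow(Function('I')(1), 2) = Pow(Mul(1, Add(1, Mul(2, 1))), 2) = Pow(Mul(1, Add(1, 2)), 2) = Pow(Mul(1, 3), 2) = Pow(3, 2) = 9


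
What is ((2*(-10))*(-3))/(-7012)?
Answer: -15/1753 ≈ -0.0085568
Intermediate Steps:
((2*(-10))*(-3))/(-7012) = -20*(-3)*(-1/7012) = 60*(-1/7012) = -15/1753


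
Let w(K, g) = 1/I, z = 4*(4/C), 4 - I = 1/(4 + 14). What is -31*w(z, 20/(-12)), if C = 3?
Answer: -558/71 ≈ -7.8592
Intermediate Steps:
I = 71/18 (I = 4 - 1/(4 + 14) = 4 - 1/18 = 71/18 ≈ 3.9444)
z = 16/3 (z = 4*(4/3) = 16/3 ≈ 5.3333)
w(K, g) = 18/71 (w(K, g) = 1/(71/18) = 18/71)
-31*w(z, 20/(-12)) = -31*18/71 = -558/71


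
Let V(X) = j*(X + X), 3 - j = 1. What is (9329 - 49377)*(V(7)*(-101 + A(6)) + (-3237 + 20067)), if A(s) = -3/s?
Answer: -560191424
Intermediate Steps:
j = 2 (j = 3 - 1*1 = 3 - 1 = 2)
V(X) = 4*X (V(X) = 2*(X + X) = 2*(2*X) = 4*X)
(9329 - 49377)*(V(7)*(-101 + A(6)) + (-3237 + 20067)) = (9329 - 49377)*((4*7)*(-101 - 3/6) + (-3237 + 20067)) = -40048*(28*(-101 - 3*1/6) + 16830) = -40048*(28*(-101 - 1/2) + 16830) = -40048*(28*(-203/2) + 16830) = -40048*(-2842 + 16830) = -40048*13988 = -560191424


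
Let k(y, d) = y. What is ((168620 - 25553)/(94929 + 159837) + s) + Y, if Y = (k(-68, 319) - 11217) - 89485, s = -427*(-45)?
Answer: -6925766021/84922 ≈ -81555.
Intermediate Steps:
s = 19215
Y = -100770 (Y = (-68 - 11217) - 89485 = -11285 - 89485 = -100770)
((168620 - 25553)/(94929 + 159837) + s) + Y = ((168620 - 25553)/(94929 + 159837) + 19215) - 100770 = (143067/254766 + 19215) - 100770 = (143067*(1/254766) + 19215) - 100770 = (47689/84922 + 19215) - 100770 = 1631823919/84922 - 100770 = -6925766021/84922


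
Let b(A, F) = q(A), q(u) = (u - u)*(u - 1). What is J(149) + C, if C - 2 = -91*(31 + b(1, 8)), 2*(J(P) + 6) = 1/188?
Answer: -1062199/376 ≈ -2825.0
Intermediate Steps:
q(u) = 0 (q(u) = 0*(-1 + u) = 0)
b(A, F) = 0
J(P) = -2255/376 (J(P) = -6 + (½)/188 = -6 + (½)*(1/188) = -6 + 1/376 = -2255/376)
C = -2819 (C = 2 - 91*(31 + 0) = 2 - 91*31 = 2 - 2821 = -2819)
J(149) + C = -2255/376 - 2819 = -1062199/376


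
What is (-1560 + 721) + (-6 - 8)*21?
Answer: -1133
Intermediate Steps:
(-1560 + 721) + (-6 - 8)*21 = -839 - 14*21 = -839 - 294 = -1133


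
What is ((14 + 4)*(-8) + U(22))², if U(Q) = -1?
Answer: 21025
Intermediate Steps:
((14 + 4)*(-8) + U(22))² = ((14 + 4)*(-8) - 1)² = (18*(-8) - 1)² = (-144 - 1)² = (-145)² = 21025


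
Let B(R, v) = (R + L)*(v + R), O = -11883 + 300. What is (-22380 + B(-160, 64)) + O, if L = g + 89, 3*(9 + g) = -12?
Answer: -25899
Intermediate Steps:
g = -13 (g = -9 + (⅓)*(-12) = -9 - 4 = -13)
L = 76 (L = -13 + 89 = 76)
O = -11583
B(R, v) = (76 + R)*(R + v) (B(R, v) = (R + 76)*(v + R) = (76 + R)*(R + v))
(-22380 + B(-160, 64)) + O = (-22380 + ((-160)² + 76*(-160) + 76*64 - 160*64)) - 11583 = (-22380 + (25600 - 12160 + 4864 - 10240)) - 11583 = (-22380 + 8064) - 11583 = -14316 - 11583 = -25899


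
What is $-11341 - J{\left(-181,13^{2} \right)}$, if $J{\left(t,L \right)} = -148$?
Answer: $-11193$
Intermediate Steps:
$-11341 - J{\left(-181,13^{2} \right)} = -11341 - -148 = -11341 + 148 = -11193$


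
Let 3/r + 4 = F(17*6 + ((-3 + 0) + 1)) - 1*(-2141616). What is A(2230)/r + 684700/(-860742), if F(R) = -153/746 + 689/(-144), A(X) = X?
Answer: 6133190589869951035/3852681192 ≈ 1.5919e+9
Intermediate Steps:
F(R) = -268013/53712 (F(R) = -153*1/746 + 689*(-1/144) = -153/746 - 689/144 = -268013/53712)
r = 161136/115029995731 (r = 3/(-4 + (-268013/53712 - 1*(-2141616))) = 3/(-4 + (-268013/53712 + 2141616)) = 3/(-4 + 115030210579/53712) = 3/(115029995731/53712) = 3*(53712/115029995731) = 161136/115029995731 ≈ 1.4008e-6)
A(2230)/r + 684700/(-860742) = 2230/(161136/115029995731) + 684700/(-860742) = 2230*(115029995731/161136) + 684700*(-1/860742) = 128258445240065/80568 - 342350/430371 = 6133190589869951035/3852681192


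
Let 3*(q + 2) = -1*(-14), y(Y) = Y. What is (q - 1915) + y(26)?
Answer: -5659/3 ≈ -1886.3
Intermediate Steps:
q = 8/3 (q = -2 + (-1*(-14))/3 = -2 + (⅓)*14 = -2 + 14/3 = 8/3 ≈ 2.6667)
(q - 1915) + y(26) = (8/3 - 1915) + 26 = -5737/3 + 26 = -5659/3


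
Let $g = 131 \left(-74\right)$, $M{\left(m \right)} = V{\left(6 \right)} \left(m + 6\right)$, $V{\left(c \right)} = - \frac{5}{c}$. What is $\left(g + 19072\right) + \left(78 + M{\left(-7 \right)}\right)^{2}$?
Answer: $\frac{561337}{36} \approx 15593.0$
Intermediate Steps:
$M{\left(m \right)} = -5 - \frac{5 m}{6}$ ($M{\left(m \right)} = - \frac{5}{6} \left(m + 6\right) = \left(-5\right) \frac{1}{6} \left(6 + m\right) = - \frac{5 \left(6 + m\right)}{6} = -5 - \frac{5 m}{6}$)
$g = -9694$
$\left(g + 19072\right) + \left(78 + M{\left(-7 \right)}\right)^{2} = \left(-9694 + 19072\right) + \left(78 - - \frac{5}{6}\right)^{2} = 9378 + \left(78 + \left(-5 + \frac{35}{6}\right)\right)^{2} = 9378 + \left(78 + \frac{5}{6}\right)^{2} = 9378 + \left(\frac{473}{6}\right)^{2} = 9378 + \frac{223729}{36} = \frac{561337}{36}$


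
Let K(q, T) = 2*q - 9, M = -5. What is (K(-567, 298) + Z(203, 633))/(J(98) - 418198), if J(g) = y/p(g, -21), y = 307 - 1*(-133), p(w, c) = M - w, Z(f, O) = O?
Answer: 8755/7179139 ≈ 0.0012195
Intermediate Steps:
K(q, T) = -9 + 2*q
p(w, c) = -5 - w
y = 440 (y = 307 + 133 = 440)
J(g) = 440/(-5 - g)
(K(-567, 298) + Z(203, 633))/(J(98) - 418198) = ((-9 + 2*(-567)) + 633)/(-440/(5 + 98) - 418198) = ((-9 - 1134) + 633)/(-440/103 - 418198) = (-1143 + 633)/(-440*1/103 - 418198) = -510/(-440/103 - 418198) = -510/(-43074834/103) = -510*(-103/43074834) = 8755/7179139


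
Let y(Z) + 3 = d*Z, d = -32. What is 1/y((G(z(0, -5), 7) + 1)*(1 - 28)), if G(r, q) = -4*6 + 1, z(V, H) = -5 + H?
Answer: -1/19011 ≈ -5.2601e-5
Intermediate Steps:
G(r, q) = -23 (G(r, q) = -24 + 1 = -23)
y(Z) = -3 - 32*Z
1/y((G(z(0, -5), 7) + 1)*(1 - 28)) = 1/(-3 - 32*(-23 + 1)*(1 - 28)) = 1/(-3 - (-704)*(-27)) = 1/(-3 - 32*594) = 1/(-3 - 19008) = 1/(-19011) = -1/19011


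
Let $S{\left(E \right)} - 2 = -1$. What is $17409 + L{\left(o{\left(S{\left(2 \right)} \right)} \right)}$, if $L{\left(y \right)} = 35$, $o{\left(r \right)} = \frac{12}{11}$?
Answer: $17444$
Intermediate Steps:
$S{\left(E \right)} = 1$ ($S{\left(E \right)} = 2 - 1 = 1$)
$o{\left(r \right)} = \frac{12}{11}$ ($o{\left(r \right)} = 12 \cdot \frac{1}{11} = \frac{12}{11}$)
$17409 + L{\left(o{\left(S{\left(2 \right)} \right)} \right)} = 17409 + 35 = 17444$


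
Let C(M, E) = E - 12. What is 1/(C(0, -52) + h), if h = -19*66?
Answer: -1/1318 ≈ -0.00075873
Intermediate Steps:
C(M, E) = -12 + E
h = -1254
1/(C(0, -52) + h) = 1/((-12 - 52) - 1254) = 1/(-64 - 1254) = 1/(-1318) = -1/1318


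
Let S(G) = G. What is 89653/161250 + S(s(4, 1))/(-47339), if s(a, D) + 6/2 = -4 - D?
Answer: 4245373367/7633413750 ≈ 0.55616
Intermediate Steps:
s(a, D) = -7 - D (s(a, D) = -3 + (-4 - D) = -7 - D)
89653/161250 + S(s(4, 1))/(-47339) = 89653/161250 + (-7 - 1*1)/(-47339) = 89653*(1/161250) + (-7 - 1)*(-1/47339) = 89653/161250 - 8*(-1/47339) = 89653/161250 + 8/47339 = 4245373367/7633413750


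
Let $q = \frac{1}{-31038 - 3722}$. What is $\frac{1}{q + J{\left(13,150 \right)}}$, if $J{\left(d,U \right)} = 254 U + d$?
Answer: $\frac{34760}{1324807879} \approx 2.6238 \cdot 10^{-5}$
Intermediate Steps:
$J{\left(d,U \right)} = d + 254 U$
$q = - \frac{1}{34760}$ ($q = \frac{1}{-34760} = - \frac{1}{34760} \approx -2.8769 \cdot 10^{-5}$)
$\frac{1}{q + J{\left(13,150 \right)}} = \frac{1}{- \frac{1}{34760} + \left(13 + 254 \cdot 150\right)} = \frac{1}{- \frac{1}{34760} + \left(13 + 38100\right)} = \frac{1}{- \frac{1}{34760} + 38113} = \frac{1}{\frac{1324807879}{34760}} = \frac{34760}{1324807879}$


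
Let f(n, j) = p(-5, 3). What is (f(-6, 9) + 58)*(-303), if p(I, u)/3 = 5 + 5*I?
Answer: 606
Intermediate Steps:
p(I, u) = 15 + 15*I (p(I, u) = 3*(5 + 5*I) = 15 + 15*I)
f(n, j) = -60 (f(n, j) = 15 + 15*(-5) = 15 - 75 = -60)
(f(-6, 9) + 58)*(-303) = (-60 + 58)*(-303) = -2*(-303) = 606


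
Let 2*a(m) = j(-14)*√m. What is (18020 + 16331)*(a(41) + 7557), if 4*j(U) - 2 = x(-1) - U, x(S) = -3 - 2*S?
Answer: 259590507 + 515265*√41/8 ≈ 2.6000e+8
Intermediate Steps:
j(U) = ¼ - U/4 (j(U) = ½ + ((-3 - 2*(-1)) - U)/4 = ½ + ((-3 + 2) - U)/4 = ½ + (-1 - U)/4 = ½ + (-¼ - U/4) = ¼ - U/4)
a(m) = 15*√m/8 (a(m) = ((¼ - ¼*(-14))*√m)/2 = ((¼ + 7/2)*√m)/2 = (15*√m/4)/2 = 15*√m/8)
(18020 + 16331)*(a(41) + 7557) = (18020 + 16331)*(15*√41/8 + 7557) = 34351*(7557 + 15*√41/8) = 259590507 + 515265*√41/8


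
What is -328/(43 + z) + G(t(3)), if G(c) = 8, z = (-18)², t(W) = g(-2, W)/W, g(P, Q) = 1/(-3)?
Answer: 2608/367 ≈ 7.1063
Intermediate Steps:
g(P, Q) = -⅓ (g(P, Q) = 1*(-⅓) = -⅓)
t(W) = -1/(3*W)
z = 324
-328/(43 + z) + G(t(3)) = -328/(43 + 324) + 8 = -328/367 + 8 = 2608/367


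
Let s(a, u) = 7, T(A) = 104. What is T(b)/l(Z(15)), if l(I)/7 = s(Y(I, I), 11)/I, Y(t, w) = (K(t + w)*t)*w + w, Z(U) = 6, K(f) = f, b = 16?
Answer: 624/49 ≈ 12.735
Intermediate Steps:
Y(t, w) = w + t*w*(t + w) (Y(t, w) = ((t + w)*t)*w + w = (t*(t + w))*w + w = t*w*(t + w) + w = w + t*w*(t + w))
l(I) = 49/I (l(I) = 7*(7/I) = 49/I)
T(b)/l(Z(15)) = 104/((49/6)) = 104/((49*(1/6))) = 104/(49/6) = 104*(6/49) = 624/49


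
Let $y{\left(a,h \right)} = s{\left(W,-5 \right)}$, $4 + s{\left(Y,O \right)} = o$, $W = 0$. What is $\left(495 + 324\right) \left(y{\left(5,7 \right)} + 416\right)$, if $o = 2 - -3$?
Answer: $341523$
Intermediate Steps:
$o = 5$ ($o = 2 + 3 = 5$)
$s{\left(Y,O \right)} = 1$ ($s{\left(Y,O \right)} = -4 + 5 = 1$)
$y{\left(a,h \right)} = 1$
$\left(495 + 324\right) \left(y{\left(5,7 \right)} + 416\right) = \left(495 + 324\right) \left(1 + 416\right) = 819 \cdot 417 = 341523$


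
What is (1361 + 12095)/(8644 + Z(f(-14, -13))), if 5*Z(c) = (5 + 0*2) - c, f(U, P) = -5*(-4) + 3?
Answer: 33640/21601 ≈ 1.5573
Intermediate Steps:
f(U, P) = 23 (f(U, P) = 20 + 3 = 23)
Z(c) = 1 - c/5 (Z(c) = ((5 + 0*2) - c)/5 = ((5 + 0) - c)/5 = (5 - c)/5 = 1 - c/5)
(1361 + 12095)/(8644 + Z(f(-14, -13))) = (1361 + 12095)/(8644 + (1 - ⅕*23)) = 13456/(8644 + (1 - 23/5)) = 13456/(8644 - 18/5) = 13456/(43202/5) = 13456*(5/43202) = 33640/21601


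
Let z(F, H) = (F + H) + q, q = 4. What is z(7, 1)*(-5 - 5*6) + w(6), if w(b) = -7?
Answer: -427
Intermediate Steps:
z(F, H) = 4 + F + H (z(F, H) = (F + H) + 4 = 4 + F + H)
z(7, 1)*(-5 - 5*6) + w(6) = (4 + 7 + 1)*(-5 - 5*6) - 7 = 12*(-5 - 30) - 7 = 12*(-35) - 7 = -420 - 7 = -427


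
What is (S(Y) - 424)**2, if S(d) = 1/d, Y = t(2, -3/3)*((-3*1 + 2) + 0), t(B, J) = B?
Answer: 720801/4 ≈ 1.8020e+5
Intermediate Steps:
Y = -2 (Y = 2*((-3*1 + 2) + 0) = 2*((-3 + 2) + 0) = 2*(-1 + 0) = 2*(-1) = -2)
(S(Y) - 424)**2 = (1/(-2) - 424)**2 = (-1/2 - 424)**2 = (-849/2)**2 = 720801/4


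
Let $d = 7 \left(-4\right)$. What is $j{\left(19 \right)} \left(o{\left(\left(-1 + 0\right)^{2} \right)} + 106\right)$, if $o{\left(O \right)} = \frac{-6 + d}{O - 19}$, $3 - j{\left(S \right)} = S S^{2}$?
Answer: $- \frac{6657176}{9} \approx -7.3969 \cdot 10^{5}$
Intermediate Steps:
$j{\left(S \right)} = 3 - S^{3}$ ($j{\left(S \right)} = 3 - S S^{2} = 3 - S^{3}$)
$d = -28$
$o{\left(O \right)} = - \frac{34}{-19 + O}$ ($o{\left(O \right)} = \frac{-6 - 28}{O - 19} = - \frac{34}{-19 + O}$)
$j{\left(19 \right)} \left(o{\left(\left(-1 + 0\right)^{2} \right)} + 106\right) = \left(3 - 19^{3}\right) \left(- \frac{34}{-19 + \left(-1 + 0\right)^{2}} + 106\right) = \left(3 - 6859\right) \left(- \frac{34}{-19 + \left(-1\right)^{2}} + 106\right) = \left(3 - 6859\right) \left(- \frac{34}{-19 + 1} + 106\right) = - 6856 \left(- \frac{34}{-18} + 106\right) = - 6856 \left(\left(-34\right) \left(- \frac{1}{18}\right) + 106\right) = - 6856 \left(\frac{17}{9} + 106\right) = \left(-6856\right) \frac{971}{9} = - \frac{6657176}{9}$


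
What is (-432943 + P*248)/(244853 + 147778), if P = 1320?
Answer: -105583/392631 ≈ -0.26891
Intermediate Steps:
(-432943 + P*248)/(244853 + 147778) = (-432943 + 1320*248)/(244853 + 147778) = (-432943 + 327360)/392631 = -105583*1/392631 = -105583/392631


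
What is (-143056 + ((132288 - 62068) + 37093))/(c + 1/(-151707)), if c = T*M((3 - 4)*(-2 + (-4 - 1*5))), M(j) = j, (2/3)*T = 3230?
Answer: -5422463301/8085224564 ≈ -0.67066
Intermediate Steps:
T = 4845 (T = (3/2)*3230 = 4845)
c = 53295 (c = 4845*((3 - 4)*(-2 + (-4 - 1*5))) = 4845*(-(-2 + (-4 - 5))) = 4845*(-(-2 - 9)) = 4845*(-1*(-11)) = 4845*11 = 53295)
(-143056 + ((132288 - 62068) + 37093))/(c + 1/(-151707)) = (-143056 + ((132288 - 62068) + 37093))/(53295 + 1/(-151707)) = (-143056 + (70220 + 37093))/(53295 - 1/151707) = (-143056 + 107313)/(8085224564/151707) = -35743*151707/8085224564 = -5422463301/8085224564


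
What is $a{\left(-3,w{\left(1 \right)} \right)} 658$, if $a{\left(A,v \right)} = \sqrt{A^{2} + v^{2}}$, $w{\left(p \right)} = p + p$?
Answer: $658 \sqrt{13} \approx 2372.5$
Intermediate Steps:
$w{\left(p \right)} = 2 p$
$a{\left(-3,w{\left(1 \right)} \right)} 658 = \sqrt{\left(-3\right)^{2} + \left(2 \cdot 1\right)^{2}} \cdot 658 = \sqrt{9 + 2^{2}} \cdot 658 = \sqrt{9 + 4} \cdot 658 = \sqrt{13} \cdot 658 = 658 \sqrt{13}$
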